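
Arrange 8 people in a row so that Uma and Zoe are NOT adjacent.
Total - adjacent = 8! - (8-1)!×2 = 40320 - 10080 = 30240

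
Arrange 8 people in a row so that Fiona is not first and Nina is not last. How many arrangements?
By inclusion-exclusion: 8! - 2×(8-1)! + (8-2)! = 40320 - 10080 + 720 = 30960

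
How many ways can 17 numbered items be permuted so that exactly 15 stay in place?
Choose the 15 fixed points C(17,15) = 136, derange the rest: !2 = Σ_{j=0}^{2} (-1)^j·2!/j! = 2 - 2 + 1 = 1. Product = 136 × 1 = 136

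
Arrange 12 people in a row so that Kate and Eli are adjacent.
Treat as block: (12-1)! × 2! = 39916800 × 2 = 79833600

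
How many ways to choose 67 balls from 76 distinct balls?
C(76,67) = 76!/(67!×9!) = 142466675900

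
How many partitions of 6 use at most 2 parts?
By conjugation, equals partitions of 6 into parts ≤ 2. Let r_j(i) = number of partitions of i into parts ≤ j, for i = 0..6. r_1(i) = 1 for all i; r_j(i) = r_{j-1}(i) + r_j(i-j). Rows j = 2..2: ≤2: 1 1 2 2 3 3 4. r_2(6) = 4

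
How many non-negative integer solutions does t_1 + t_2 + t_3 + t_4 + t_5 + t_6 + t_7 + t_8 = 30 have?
C(30+8-1, 8-1) = C(37, 7) = 10295472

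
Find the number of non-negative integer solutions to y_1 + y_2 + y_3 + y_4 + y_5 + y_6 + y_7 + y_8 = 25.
C(25+8-1, 8-1) = C(32, 7) = 3365856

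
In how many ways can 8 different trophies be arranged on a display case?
8! = 40320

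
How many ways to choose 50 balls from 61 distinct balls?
C(61,50) = 61!/(50!×11!) = 418094152866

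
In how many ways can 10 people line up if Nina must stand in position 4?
Fix one position: (10-1)! = 362880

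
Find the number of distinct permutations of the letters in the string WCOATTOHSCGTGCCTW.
17! / (1! × 2! × 4! × 2! × 1! × 1! × 2! × 4!) = 77189112000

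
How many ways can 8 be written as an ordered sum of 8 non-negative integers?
C(8+8-1, 8-1) = C(15, 7) = 6435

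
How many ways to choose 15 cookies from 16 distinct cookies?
C(16,15) = 16!/(15!×1!) = 16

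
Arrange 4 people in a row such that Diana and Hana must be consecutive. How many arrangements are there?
Treat the 2 as one block: (4-2+1)! × 2! = 6 × 2 = 12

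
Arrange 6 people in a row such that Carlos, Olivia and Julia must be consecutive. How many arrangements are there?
Treat the 3 as one block: (6-3+1)! × 3! = 24 × 6 = 144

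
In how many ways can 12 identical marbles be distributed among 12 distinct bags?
C(12+12-1, 12-1) = C(23, 11) = 1352078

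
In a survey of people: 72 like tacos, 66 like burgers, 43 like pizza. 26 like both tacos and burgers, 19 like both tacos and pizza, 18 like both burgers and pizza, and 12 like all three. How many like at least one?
|A∪B∪C| = 72+66+43-26-19-18+12 = 130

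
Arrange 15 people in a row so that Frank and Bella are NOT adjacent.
Total - adjacent = 15! - (15-1)!×2 = 1307674368000 - 174356582400 = 1133317785600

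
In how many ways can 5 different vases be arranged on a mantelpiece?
5! = 120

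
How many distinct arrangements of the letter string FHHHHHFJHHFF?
12! / (4! × 7! × 1!) = 3960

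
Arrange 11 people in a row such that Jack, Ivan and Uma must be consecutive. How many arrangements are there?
Treat the 3 as one block: (11-3+1)! × 3! = 362880 × 6 = 2177280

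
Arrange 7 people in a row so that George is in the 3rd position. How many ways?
Fix one position: (7-1)! = 720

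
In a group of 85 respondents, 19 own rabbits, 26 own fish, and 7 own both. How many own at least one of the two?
|A∪B| = |A| + |B| - |A∩B| = 19 + 26 - 7 = 38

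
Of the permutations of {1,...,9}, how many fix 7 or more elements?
Exactly j fixed points: C(9,j)·!(9-j); sum over j ≥ 7 (derangement numbers via !m = (m-1)·(!(m-1) + !(m-2)): !0..!2 = 1, 0, 1). Σ_{j=7}^{9} C(9,j)·!(9-j) = C(9,7)·!2 + C(9,8)·!1 + C(9,9)·!0 = 36·1 + 9·0 + 1·1 = 37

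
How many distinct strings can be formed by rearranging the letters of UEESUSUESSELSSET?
16! / (6! × 1! × 3! × 1! × 5!) = 40360320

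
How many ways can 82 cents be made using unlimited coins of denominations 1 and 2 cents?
Coefficient of x^82 in 1/(1-x^1) · 1/(1-x^2). Use j coins of 2 for j = 0..⌊82/2⌋ = 41, the rest in 1s: 41 + 1 = 42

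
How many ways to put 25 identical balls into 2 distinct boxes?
C(25+2-1, 2-1) = C(26, 1) = 26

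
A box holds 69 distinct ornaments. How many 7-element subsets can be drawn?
C(69,7) = 69!/(7!×62!) = 1078897248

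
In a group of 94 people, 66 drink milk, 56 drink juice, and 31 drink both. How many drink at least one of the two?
|A∪B| = |A| + |B| - |A∩B| = 66 + 56 - 31 = 91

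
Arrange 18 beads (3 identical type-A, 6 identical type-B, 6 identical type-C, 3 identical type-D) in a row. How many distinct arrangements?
18! / (3! × 6! × 6! × 3!) = 343062720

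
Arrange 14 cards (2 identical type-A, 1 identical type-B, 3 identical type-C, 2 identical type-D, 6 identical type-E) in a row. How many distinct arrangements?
14! / (2! × 1! × 3! × 2! × 6!) = 5045040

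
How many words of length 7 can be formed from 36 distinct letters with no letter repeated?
P(36,7) = 36!/(36-7)! = 42072307200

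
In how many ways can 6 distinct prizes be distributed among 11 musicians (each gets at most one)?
P(11,6) = 11!/(11-6)! = 332640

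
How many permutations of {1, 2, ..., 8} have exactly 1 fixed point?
Choose the 1 fixed point C(8,1) = 8, derange the rest: !7 = Σ_{j=0}^{7} (-1)^j·7!/j! = 5040 - 5040 + 2520 - 840 + 210 - 42 + 7 - 1 = 1854. Product = 8 × 1854 = 14832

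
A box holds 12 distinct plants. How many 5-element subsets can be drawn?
C(12,5) = 12!/(5!×7!) = 792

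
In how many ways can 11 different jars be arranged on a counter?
11! = 39916800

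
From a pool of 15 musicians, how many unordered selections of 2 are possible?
C(15,2) = 15!/(2!×13!) = 105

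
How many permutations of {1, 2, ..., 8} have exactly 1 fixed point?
Choose the 1 fixed point C(8,1) = 8, derange the rest: !7 = Σ_{j=0}^{7} (-1)^j·7!/j! = 5040 - 5040 + 2520 - 840 + 210 - 42 + 7 - 1 = 1854. Product = 8 × 1854 = 14832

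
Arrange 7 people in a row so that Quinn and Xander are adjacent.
Treat as block: (7-1)! × 2! = 720 × 2 = 1440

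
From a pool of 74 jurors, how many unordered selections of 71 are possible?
C(74,71) = 74!/(71!×3!) = 64824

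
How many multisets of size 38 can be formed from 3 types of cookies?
C(38+3-1, 3-1) = C(40, 2) = 780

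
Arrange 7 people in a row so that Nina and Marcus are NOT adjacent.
Total - adjacent = 7! - (7-1)!×2 = 5040 - 1440 = 3600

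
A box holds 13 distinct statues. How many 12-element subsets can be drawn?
C(13,12) = 13!/(12!×1!) = 13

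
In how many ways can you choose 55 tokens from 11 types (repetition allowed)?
C(55+11-1, 11-1) = C(65, 10) = 179013799328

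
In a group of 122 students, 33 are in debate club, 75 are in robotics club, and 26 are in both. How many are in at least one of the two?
|A∪B| = |A| + |B| - |A∩B| = 33 + 75 - 26 = 82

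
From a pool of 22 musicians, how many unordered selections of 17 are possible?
C(22,17) = 22!/(17!×5!) = 26334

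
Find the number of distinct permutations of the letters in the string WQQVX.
5! / (1! × 1! × 2! × 1!) = 60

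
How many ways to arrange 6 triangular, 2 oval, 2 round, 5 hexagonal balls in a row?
15! / (6! × 2! × 2! × 5!) = 3783780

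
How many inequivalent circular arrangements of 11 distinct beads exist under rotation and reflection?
(11-1)!/2 = 3628800/2 = 1814400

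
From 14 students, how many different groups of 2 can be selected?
C(14,2) = 14!/(2!×12!) = 91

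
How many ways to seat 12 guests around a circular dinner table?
Circular: fix one position, arrange the rest. (12-1)! = 39916800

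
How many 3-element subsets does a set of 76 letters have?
C(76,3) = 76!/(3!×73!) = 70300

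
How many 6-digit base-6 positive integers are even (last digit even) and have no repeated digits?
Last∈{0,2,4}. Last=0: 120. Last nonzero: 2×4×P(4,4) = 192. Total = 312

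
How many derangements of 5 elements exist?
!5 = Σ_{j=0}^{5} (-1)^j·5!/j! = 120 - 120 + 60 - 20 + 5 - 1 = 44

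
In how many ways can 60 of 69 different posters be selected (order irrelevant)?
C(69,60) = 69!/(60!×9!) = 56672074888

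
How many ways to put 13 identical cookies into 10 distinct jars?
C(13+10-1, 10-1) = C(22, 9) = 497420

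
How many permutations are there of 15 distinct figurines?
15! = 1307674368000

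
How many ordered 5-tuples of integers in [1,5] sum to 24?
Coefficient of x^24 in (x + x² + ... + x^5)^5. By inclusion-exclusion on dice exceeding 5: Σ_j (-1)^j C(5,j)·C(24-1-5j, 4) = C(5,0)·C(23,4) - C(5,1)·C(18,4) + C(5,2)·C(13,4) - C(5,3)·C(8,4) = 1·8855 - 5·3060 + 10·715 - 10·70 = 5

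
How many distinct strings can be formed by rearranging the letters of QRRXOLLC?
8! / (2! × 1! × 1! × 2! × 1! × 1!) = 10080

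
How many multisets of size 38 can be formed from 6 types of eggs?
C(38+6-1, 6-1) = C(43, 5) = 962598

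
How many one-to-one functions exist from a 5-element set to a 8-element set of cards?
P(8,5) = 8!/(8-5)! = 6720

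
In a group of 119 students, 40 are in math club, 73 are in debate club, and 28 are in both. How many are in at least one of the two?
|A∪B| = |A| + |B| - |A∩B| = 40 + 73 - 28 = 85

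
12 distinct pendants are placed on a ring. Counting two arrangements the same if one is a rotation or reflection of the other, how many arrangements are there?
(12-1)!/2 = 39916800/2 = 19958400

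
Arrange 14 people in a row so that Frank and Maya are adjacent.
Treat as block: (14-1)! × 2! = 6227020800 × 2 = 12454041600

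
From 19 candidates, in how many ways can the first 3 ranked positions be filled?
P(19,3) = 19!/(19-3)! = 5814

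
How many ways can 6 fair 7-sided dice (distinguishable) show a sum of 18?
Coefficient of x^18 in (x + x² + ... + x^7)^6. By inclusion-exclusion on dice exceeding 7: Σ_j (-1)^j C(6,j)·C(18-1-7j, 5) = C(6,0)·C(17,5) - C(6,1)·C(10,5) = 1·6188 - 6·252 = 4676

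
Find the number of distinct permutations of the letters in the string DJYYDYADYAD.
11! / (4! × 2! × 4! × 1!) = 34650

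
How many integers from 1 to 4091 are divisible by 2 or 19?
⌊4091/2⌋ + ⌊4091/19⌋ - ⌊4091/38⌋ = 2045 + 215 - 107 = 2153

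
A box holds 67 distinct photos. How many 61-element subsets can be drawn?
C(67,61) = 67!/(61!×6!) = 99795696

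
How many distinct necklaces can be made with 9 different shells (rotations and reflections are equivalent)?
(9-1)!/2 = 40320/2 = 20160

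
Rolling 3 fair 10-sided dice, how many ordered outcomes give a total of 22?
Coefficient of x^22 in (x + x² + ... + x^10)^3. By inclusion-exclusion on dice exceeding 10: Σ_j (-1)^j C(3,j)·C(22-1-10j, 2) = C(3,0)·C(21,2) - C(3,1)·C(11,2) = 1·210 - 3·55 = 45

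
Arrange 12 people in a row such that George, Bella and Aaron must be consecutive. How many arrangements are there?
Treat the 3 as one block: (12-3+1)! × 3! = 3628800 × 6 = 21772800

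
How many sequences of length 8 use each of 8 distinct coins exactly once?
8! = 40320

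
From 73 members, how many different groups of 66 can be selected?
C(73,66) = 73!/(66!×7!) = 1629348612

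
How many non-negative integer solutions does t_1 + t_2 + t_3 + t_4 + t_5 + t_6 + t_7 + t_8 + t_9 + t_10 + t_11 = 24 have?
C(24+11-1, 11-1) = C(34, 10) = 131128140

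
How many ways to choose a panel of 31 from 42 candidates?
C(42,31) = 42!/(31!×11!) = 4280561376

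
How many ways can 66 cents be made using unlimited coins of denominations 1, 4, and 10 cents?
Coefficient of x^66 in 1/(1-x^1) · 1/(1-x^4) · 1/(1-x^10). Case on j = number of 10-cent coins (j = 0..6); remainder r = 66 - 10j is made from {1,4} in ⌊r/4⌋+1 ways. r = 66, 56, 46, 36, 26, 16, 6 → 17 + 15 + 12 + 10 + 7 + 5 + 2 = 68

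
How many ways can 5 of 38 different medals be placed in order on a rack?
P(38,5) = 38!/(38-5)! = 60233040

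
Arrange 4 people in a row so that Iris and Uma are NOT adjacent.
Total - adjacent = 4! - (4-1)!×2 = 24 - 12 = 12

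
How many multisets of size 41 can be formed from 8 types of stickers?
C(41+8-1, 8-1) = C(48, 7) = 73629072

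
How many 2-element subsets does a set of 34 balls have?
C(34,2) = 34!/(2!×32!) = 561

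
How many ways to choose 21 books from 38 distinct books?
C(38,21) = 38!/(21!×17!) = 28781143380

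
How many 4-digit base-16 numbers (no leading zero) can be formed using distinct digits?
First digit: 15 choices (nonzero). Then descending: 15 × 15 × 14 × 13 = 40950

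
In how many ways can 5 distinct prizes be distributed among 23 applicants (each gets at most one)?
P(23,5) = 23!/(23-5)! = 4037880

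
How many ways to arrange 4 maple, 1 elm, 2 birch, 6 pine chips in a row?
13! / (4! × 1! × 2! × 6!) = 180180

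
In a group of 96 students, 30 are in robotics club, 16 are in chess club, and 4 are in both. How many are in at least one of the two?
|A∪B| = |A| + |B| - |A∩B| = 30 + 16 - 4 = 42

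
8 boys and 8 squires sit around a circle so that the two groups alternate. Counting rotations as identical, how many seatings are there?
Fix one of the boys: (8-1)! ways for the remaining boys, × 8! ways for the squires = 5040 × 40320 = 203212800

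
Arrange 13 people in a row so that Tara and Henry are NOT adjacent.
Total - adjacent = 13! - (13-1)!×2 = 6227020800 - 958003200 = 5269017600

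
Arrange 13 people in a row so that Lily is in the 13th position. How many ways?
Fix one position: (13-1)! = 479001600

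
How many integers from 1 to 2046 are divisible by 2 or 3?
⌊2046/2⌋ + ⌊2046/3⌋ - ⌊2046/6⌋ = 1023 + 682 - 341 = 1364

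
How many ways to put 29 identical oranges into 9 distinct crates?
C(29+9-1, 9-1) = C(37, 8) = 38608020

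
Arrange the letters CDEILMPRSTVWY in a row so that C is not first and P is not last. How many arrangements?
By inclusion-exclusion: 13! - 2×(13-1)! + (13-2)! = 6227020800 - 958003200 + 39916800 = 5308934400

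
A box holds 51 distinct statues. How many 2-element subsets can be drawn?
C(51,2) = 51!/(2!×49!) = 1275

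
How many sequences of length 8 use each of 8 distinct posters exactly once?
8! = 40320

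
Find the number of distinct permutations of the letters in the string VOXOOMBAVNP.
11! / (1! × 1! × 1! × 1! × 1! × 2! × 3! × 1!) = 3326400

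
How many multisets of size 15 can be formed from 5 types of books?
C(15+5-1, 5-1) = C(19, 4) = 3876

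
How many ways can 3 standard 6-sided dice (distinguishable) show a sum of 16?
Coefficient of x^16 in (x + x² + ... + x^6)^3. By inclusion-exclusion on dice exceeding 6: Σ_j (-1)^j C(3,j)·C(16-1-6j, 2) = C(3,0)·C(15,2) - C(3,1)·C(9,2) + C(3,2)·C(3,2) = 1·105 - 3·36 + 3·3 = 6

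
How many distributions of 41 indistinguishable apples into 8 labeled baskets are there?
C(41+8-1, 8-1) = C(48, 7) = 73629072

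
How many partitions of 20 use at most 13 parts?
By conjugation, equals partitions of 20 into parts ≤ 13. Let r_j(i) = number of partitions of i into parts ≤ j, for i = 0..20. r_1(i) = 1 for all i; r_j(i) = r_{j-1}(i) + r_j(i-j). Rows j = 2..13: ≤2: 1 1 2 2 3 3 4 4 5 5 6 6 7 7 8 8 9 9 10 10 11; ≤3: 1 1 2 3 4 5 7 8 10 12 14 16 19 21 24 27 30 33 37 40 44; ≤4: 1 1 2 3 5 6 9 11 15 18 23 27 34 39 47 54 64 72 84 94 108; ≤5: 1 1 2 3 5 7 10 13 18 23 30 37 47 57 70 84 101 119 141 164 192; ≤6: 1 1 2 3 5 7 11 14 20 26 35 44 58 71 90 110 136 163 199 235 282; ≤7: 1 1 2 3 5 7 11 15 21 28 38 49 65 82 105 131 164 201 248 300 364; ≤8: 1 1 2 3 5 7 11 15 22 29 40 52 70 89 116 146 186 230 288 352 434; ≤9: 1 1 2 3 5 7 11 15 22 30 41 54 73 94 123 157 201 252 318 393 488; ≤10: 1 1 2 3 5 7 11 15 22 30 42 55 75 97 128 164 212 267 340 423 530; ≤11: 1 1 2 3 5 7 11 15 22 30 42 56 76 99 131 169 219 278 355 445 560; ≤12: 1 1 2 3 5 7 11 15 22 30 42 56 77 100 133 172 224 285 366 460 582; ≤13: 1 1 2 3 5 7 11 15 22 30 42 56 77 101 134 174 227 290 373 471 597. r_13(20) = 597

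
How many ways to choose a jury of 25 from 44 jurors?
C(44,25) = 44!/(25!×19!) = 1408831480056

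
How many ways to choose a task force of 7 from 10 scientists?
C(10,7) = 10!/(7!×3!) = 120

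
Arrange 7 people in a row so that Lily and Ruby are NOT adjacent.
Total - adjacent = 7! - (7-1)!×2 = 5040 - 1440 = 3600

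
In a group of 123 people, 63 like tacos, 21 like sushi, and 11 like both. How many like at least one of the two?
|A∪B| = |A| + |B| - |A∩B| = 63 + 21 - 11 = 73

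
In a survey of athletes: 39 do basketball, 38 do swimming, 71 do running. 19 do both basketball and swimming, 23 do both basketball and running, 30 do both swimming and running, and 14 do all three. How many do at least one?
|A∪B∪C| = 39+38+71-19-23-30+14 = 90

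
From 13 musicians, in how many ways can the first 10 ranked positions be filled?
P(13,10) = 13!/(13-10)! = 1037836800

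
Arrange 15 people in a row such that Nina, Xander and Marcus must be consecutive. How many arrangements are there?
Treat the 3 as one block: (15-3+1)! × 3! = 6227020800 × 6 = 37362124800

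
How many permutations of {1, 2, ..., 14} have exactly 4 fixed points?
Choose the 4 fixed points C(14,4) = 1001, derange the rest: !10 = Σ_{j=0}^{10} (-1)^j·10!/j! = 3628800 - 3628800 + 1814400 - 604800 + 151200 - 30240 + 5040 - 720 + 90 - 10 + 1 = 1334961. Product = 1001 × 1334961 = 1336295961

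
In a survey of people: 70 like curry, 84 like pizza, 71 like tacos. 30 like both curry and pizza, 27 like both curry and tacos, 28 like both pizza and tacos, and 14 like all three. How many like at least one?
|A∪B∪C| = 70+84+71-30-27-28+14 = 154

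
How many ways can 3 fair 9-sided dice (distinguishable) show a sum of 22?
Coefficient of x^22 in (x + x² + ... + x^9)^3. By inclusion-exclusion on dice exceeding 9: Σ_j (-1)^j C(3,j)·C(22-1-9j, 2) = C(3,0)·C(21,2) - C(3,1)·C(12,2) + C(3,2)·C(3,2) = 1·210 - 3·66 + 3·3 = 21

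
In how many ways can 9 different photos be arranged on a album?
9! = 362880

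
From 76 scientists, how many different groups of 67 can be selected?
C(76,67) = 76!/(67!×9!) = 142466675900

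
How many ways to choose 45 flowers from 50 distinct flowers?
C(50,45) = 50!/(45!×5!) = 2118760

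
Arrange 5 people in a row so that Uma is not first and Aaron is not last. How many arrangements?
By inclusion-exclusion: 5! - 2×(5-1)! + (5-2)! = 120 - 48 + 6 = 78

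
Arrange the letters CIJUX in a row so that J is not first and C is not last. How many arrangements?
By inclusion-exclusion: 5! - 2×(5-1)! + (5-2)! = 120 - 48 + 6 = 78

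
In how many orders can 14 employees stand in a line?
14! = 87178291200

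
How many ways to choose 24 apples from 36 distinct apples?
C(36,24) = 36!/(24!×12!) = 1251677700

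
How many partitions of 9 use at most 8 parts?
By conjugation, equals partitions of 9 into parts ≤ 8. Let r_j(i) = number of partitions of i into parts ≤ j, for i = 0..9. r_1(i) = 1 for all i; r_j(i) = r_{j-1}(i) + r_j(i-j). Rows j = 2..8: ≤2: 1 1 2 2 3 3 4 4 5 5; ≤3: 1 1 2 3 4 5 7 8 10 12; ≤4: 1 1 2 3 5 6 9 11 15 18; ≤5: 1 1 2 3 5 7 10 13 18 23; ≤6: 1 1 2 3 5 7 11 14 20 26; ≤7: 1 1 2 3 5 7 11 15 21 28; ≤8: 1 1 2 3 5 7 11 15 22 29. r_8(9) = 29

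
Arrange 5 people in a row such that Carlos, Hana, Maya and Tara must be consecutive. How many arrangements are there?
Treat the 4 as one block: (5-4+1)! × 4! = 2 × 24 = 48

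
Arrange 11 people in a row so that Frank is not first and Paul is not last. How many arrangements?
By inclusion-exclusion: 11! - 2×(11-1)! + (11-2)! = 39916800 - 7257600 + 362880 = 33022080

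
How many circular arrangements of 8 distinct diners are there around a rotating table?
Circular: fix one position, arrange the rest. (8-1)! = 5040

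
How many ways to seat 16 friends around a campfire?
Circular: fix one position, arrange the rest. (16-1)! = 1307674368000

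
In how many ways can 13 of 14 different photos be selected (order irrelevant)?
C(14,13) = 14!/(13!×1!) = 14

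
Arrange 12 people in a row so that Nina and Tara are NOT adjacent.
Total - adjacent = 12! - (12-1)!×2 = 479001600 - 79833600 = 399168000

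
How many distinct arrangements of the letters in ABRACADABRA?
11! / (5! × 2! × 2! × 1! × 1!) = 83160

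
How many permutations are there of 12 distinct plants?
12! = 479001600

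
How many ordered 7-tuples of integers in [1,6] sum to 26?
Coefficient of x^26 in (x + x² + ... + x^6)^7. By inclusion-exclusion on dice exceeding 6: Σ_j (-1)^j C(7,j)·C(26-1-6j, 6) = C(7,0)·C(25,6) - C(7,1)·C(19,6) + C(7,2)·C(13,6) - C(7,3)·C(7,6) = 1·177100 - 7·27132 + 21·1716 - 35·7 = 22967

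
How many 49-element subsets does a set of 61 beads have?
C(61,49) = 61!/(49!×12!) = 1742058970275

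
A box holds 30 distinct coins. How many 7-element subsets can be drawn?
C(30,7) = 30!/(7!×23!) = 2035800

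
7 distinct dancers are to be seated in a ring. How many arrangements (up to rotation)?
Circular: fix one position, arrange the rest. (7-1)! = 720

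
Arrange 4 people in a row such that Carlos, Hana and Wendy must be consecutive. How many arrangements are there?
Treat the 3 as one block: (4-3+1)! × 3! = 2 × 6 = 12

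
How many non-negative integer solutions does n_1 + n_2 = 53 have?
C(53+2-1, 2-1) = C(54, 1) = 54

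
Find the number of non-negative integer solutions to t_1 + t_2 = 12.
C(12+2-1, 2-1) = C(13, 1) = 13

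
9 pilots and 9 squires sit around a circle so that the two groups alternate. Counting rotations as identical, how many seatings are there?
Fix one of the pilots: (9-1)! ways for the remaining pilots, × 9! ways for the squires = 40320 × 362880 = 14631321600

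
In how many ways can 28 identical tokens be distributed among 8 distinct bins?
C(28+8-1, 8-1) = C(35, 7) = 6724520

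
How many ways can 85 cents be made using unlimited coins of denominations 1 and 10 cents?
Coefficient of x^85 in 1/(1-x^1) · 1/(1-x^10). Use j coins of 10 for j = 0..⌊85/10⌋ = 8, the rest in 1s: 8 + 1 = 9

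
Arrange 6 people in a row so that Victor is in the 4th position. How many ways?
Fix one position: (6-1)! = 120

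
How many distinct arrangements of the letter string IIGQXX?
6! / (1! × 2! × 2! × 1!) = 180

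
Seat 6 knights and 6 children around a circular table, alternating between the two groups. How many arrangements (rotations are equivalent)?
Fix one of the knights: (6-1)! ways for the remaining knights, × 6! ways for the children = 120 × 720 = 86400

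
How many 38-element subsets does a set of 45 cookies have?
C(45,38) = 45!/(38!×7!) = 45379620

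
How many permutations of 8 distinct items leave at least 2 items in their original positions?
Exactly j fixed points: C(8,j)·!(8-j); sum over j ≥ 2 (derangement numbers via !m = (m-1)·(!(m-1) + !(m-2)): !0..!6 = 1, 0, 1, 2, 9, 44, 265). Σ_{j=2}^{8} C(8,j)·!(8-j) = C(8,2)·!6 + C(8,3)·!5 + C(8,4)·!4 + C(8,5)·!3 + C(8,6)·!2 + C(8,7)·!1 + C(8,8)·!0 = 28·265 + 56·44 + 70·9 + 56·2 + 28·1 + 8·0 + 1·1 = 10655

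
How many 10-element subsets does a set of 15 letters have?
C(15,10) = 15!/(10!×5!) = 3003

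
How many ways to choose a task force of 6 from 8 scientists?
C(8,6) = 8!/(6!×2!) = 28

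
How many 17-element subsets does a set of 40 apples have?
C(40,17) = 40!/(17!×23!) = 88732378800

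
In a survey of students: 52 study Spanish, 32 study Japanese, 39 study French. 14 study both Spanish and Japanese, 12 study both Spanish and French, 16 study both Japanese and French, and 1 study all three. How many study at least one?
|A∪B∪C| = 52+32+39-14-12-16+1 = 82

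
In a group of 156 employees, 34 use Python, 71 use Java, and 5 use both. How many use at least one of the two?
|A∪B| = |A| + |B| - |A∩B| = 34 + 71 - 5 = 100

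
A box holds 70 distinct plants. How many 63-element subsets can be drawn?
C(70,63) = 70!/(63!×7!) = 1198774720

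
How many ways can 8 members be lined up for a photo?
8! = 40320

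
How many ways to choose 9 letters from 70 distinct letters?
C(70,9) = 70!/(9!×61!) = 65033528560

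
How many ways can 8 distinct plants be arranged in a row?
8! = 40320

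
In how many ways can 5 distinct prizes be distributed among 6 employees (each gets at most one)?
P(6,5) = 6!/(6-5)! = 720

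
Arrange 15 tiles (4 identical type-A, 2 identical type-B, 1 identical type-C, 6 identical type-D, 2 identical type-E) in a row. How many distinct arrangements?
15! / (4! × 2! × 1! × 6! × 2!) = 18918900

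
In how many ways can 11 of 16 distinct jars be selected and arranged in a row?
P(16,11) = 16!/(16-11)! = 174356582400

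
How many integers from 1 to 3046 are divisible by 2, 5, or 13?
⌊3046/2⌋+⌊3046/5⌋+⌊3046/13⌋ - ⌊3046/10⌋-⌊3046/26⌋-⌊3046/65⌋ + ⌊3046/130⌋ = 1523+609+234 - 304-117-46 + 23 = 1922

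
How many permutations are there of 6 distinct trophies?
6! = 720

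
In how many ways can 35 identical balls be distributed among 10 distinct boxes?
C(35+10-1, 10-1) = C(44, 9) = 708930508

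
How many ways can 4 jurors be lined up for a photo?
4! = 24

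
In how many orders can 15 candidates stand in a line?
15! = 1307674368000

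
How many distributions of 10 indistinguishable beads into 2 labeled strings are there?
C(10+2-1, 2-1) = C(11, 1) = 11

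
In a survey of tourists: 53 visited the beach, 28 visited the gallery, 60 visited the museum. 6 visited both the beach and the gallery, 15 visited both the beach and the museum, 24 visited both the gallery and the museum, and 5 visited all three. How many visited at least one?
|A∪B∪C| = 53+28+60-6-15-24+5 = 101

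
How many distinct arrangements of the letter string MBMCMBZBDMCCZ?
13! / (2! × 3! × 1! × 3! × 4!) = 3603600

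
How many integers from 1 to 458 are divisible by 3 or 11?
⌊458/3⌋ + ⌊458/11⌋ - ⌊458/33⌋ = 152 + 41 - 13 = 180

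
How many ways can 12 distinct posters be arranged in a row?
12! = 479001600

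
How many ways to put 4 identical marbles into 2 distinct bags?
C(4+2-1, 2-1) = C(5, 1) = 5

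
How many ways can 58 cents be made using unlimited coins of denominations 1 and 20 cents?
Coefficient of x^58 in 1/(1-x^1) · 1/(1-x^20). Use j coins of 20 for j = 0..⌊58/20⌋ = 2, the rest in 1s: 2 + 1 = 3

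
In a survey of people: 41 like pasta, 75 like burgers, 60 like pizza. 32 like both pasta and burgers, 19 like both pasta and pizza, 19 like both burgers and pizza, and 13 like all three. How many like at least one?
|A∪B∪C| = 41+75+60-32-19-19+13 = 119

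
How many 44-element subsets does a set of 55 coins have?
C(55,44) = 55!/(44!×11!) = 119653565850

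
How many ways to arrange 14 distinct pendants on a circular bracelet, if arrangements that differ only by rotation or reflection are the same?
(14-1)!/2 = 6227020800/2 = 3113510400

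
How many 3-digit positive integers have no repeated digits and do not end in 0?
Last digit: 9 nonzero choices. First digit: 8 (nonzero, ≠last). Middle 1: P(8,1) = 8. Total = 576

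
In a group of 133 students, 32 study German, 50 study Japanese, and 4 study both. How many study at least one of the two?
|A∪B| = |A| + |B| - |A∩B| = 32 + 50 - 4 = 78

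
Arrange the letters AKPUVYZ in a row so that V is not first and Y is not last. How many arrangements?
By inclusion-exclusion: 7! - 2×(7-1)! + (7-2)! = 5040 - 1440 + 120 = 3720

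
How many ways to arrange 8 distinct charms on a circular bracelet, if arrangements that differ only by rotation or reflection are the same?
(8-1)!/2 = 5040/2 = 2520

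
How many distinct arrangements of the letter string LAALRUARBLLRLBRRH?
17! / (1! × 2! × 1! × 3! × 5! × 5!) = 2058376320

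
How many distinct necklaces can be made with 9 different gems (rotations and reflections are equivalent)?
(9-1)!/2 = 40320/2 = 20160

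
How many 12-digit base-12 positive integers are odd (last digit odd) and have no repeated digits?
Last∈{1,3,5,7,9,11}. Last=0: 0. Last nonzero: 6×10×P(10,10) = 217728000. Total = 217728000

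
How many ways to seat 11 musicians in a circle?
Circular: fix one position, arrange the rest. (11-1)! = 3628800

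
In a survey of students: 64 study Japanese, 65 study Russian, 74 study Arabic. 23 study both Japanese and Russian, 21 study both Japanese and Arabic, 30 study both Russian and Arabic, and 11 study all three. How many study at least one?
|A∪B∪C| = 64+65+74-23-21-30+11 = 140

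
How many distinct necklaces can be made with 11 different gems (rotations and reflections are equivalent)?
(11-1)!/2 = 3628800/2 = 1814400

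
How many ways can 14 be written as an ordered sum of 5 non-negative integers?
C(14+5-1, 5-1) = C(18, 4) = 3060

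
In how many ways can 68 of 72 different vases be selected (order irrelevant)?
C(72,68) = 72!/(68!×4!) = 1028790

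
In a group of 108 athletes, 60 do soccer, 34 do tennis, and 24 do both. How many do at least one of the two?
|A∪B| = |A| + |B| - |A∩B| = 60 + 34 - 24 = 70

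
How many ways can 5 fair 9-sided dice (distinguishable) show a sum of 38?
Coefficient of x^38 in (x + x² + ... + x^9)^5. By inclusion-exclusion on dice exceeding 9: Σ_j (-1)^j C(5,j)·C(38-1-9j, 4) = C(5,0)·C(37,4) - C(5,1)·C(28,4) + C(5,2)·C(19,4) - C(5,3)·C(10,4) = 1·66045 - 5·20475 + 10·3876 - 10·210 = 330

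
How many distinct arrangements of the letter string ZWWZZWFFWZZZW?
13! / (2! × 6! × 5!) = 36036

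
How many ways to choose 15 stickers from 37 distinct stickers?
C(37,15) = 37!/(15!×22!) = 9364199760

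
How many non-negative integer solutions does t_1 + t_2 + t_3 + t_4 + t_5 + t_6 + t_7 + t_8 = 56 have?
C(56+8-1, 8-1) = C(63, 7) = 553270671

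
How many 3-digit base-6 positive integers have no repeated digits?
First digit: 5 choices (nonzero). Then descending: 5 × 5 × 4 = 100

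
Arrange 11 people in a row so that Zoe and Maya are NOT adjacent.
Total - adjacent = 11! - (11-1)!×2 = 39916800 - 7257600 = 32659200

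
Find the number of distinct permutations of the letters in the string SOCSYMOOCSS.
11! / (4! × 1! × 2! × 1! × 3!) = 138600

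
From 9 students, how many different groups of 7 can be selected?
C(9,7) = 9!/(7!×2!) = 36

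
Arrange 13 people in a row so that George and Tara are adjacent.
Treat as block: (13-1)! × 2! = 479001600 × 2 = 958003200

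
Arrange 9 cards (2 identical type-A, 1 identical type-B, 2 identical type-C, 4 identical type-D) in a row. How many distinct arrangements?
9! / (2! × 1! × 2! × 4!) = 3780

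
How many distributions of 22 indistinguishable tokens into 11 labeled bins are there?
C(22+11-1, 11-1) = C(32, 10) = 64512240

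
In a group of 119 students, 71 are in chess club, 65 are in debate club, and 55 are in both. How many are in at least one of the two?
|A∪B| = |A| + |B| - |A∩B| = 71 + 65 - 55 = 81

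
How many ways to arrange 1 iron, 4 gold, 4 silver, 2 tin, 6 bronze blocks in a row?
17! / (1! × 4! × 4! × 2! × 6!) = 428828400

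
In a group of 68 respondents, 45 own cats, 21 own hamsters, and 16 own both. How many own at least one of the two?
|A∪B| = |A| + |B| - |A∩B| = 45 + 21 - 16 = 50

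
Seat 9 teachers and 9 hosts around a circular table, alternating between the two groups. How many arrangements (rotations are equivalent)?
Fix one of the teachers: (9-1)! ways for the remaining teachers, × 9! ways for the hosts = 40320 × 362880 = 14631321600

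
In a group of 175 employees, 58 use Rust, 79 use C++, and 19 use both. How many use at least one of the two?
|A∪B| = |A| + |B| - |A∩B| = 58 + 79 - 19 = 118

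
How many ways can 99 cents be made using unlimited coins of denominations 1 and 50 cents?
Coefficient of x^99 in 1/(1-x^1) · 1/(1-x^50). Use j coins of 50 for j = 0..⌊99/50⌋ = 1, the rest in 1s: 1 + 1 = 2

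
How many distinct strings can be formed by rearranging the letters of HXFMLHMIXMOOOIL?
15! / (2! × 2! × 3! × 2! × 3! × 2! × 1!) = 2270268000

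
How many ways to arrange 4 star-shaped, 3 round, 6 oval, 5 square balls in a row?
18! / (4! × 3! × 6! × 5!) = 514594080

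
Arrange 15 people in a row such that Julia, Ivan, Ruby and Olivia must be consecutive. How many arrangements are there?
Treat the 4 as one block: (15-4+1)! × 4! = 479001600 × 24 = 11496038400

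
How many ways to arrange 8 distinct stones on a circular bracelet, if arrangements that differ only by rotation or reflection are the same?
(8-1)!/2 = 5040/2 = 2520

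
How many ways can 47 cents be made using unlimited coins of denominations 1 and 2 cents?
Coefficient of x^47 in 1/(1-x^1) · 1/(1-x^2). Use j coins of 2 for j = 0..⌊47/2⌋ = 23, the rest in 1s: 23 + 1 = 24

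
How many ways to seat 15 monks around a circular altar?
Circular: fix one position, arrange the rest. (15-1)! = 87178291200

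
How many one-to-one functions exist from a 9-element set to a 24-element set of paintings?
P(24,9) = 24!/(24-9)! = 474467051520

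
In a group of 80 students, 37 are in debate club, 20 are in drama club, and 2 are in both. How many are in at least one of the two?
|A∪B| = |A| + |B| - |A∩B| = 37 + 20 - 2 = 55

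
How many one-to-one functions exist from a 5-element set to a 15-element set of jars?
P(15,5) = 15!/(15-5)! = 360360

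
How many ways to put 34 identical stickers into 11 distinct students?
C(34+11-1, 11-1) = C(44, 10) = 2481256778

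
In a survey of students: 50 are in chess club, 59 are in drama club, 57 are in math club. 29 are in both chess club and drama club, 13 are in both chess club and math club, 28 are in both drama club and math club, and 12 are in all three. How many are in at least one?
|A∪B∪C| = 50+59+57-29-13-28+12 = 108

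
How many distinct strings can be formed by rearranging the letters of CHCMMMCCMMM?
11! / (4! × 1! × 6!) = 2310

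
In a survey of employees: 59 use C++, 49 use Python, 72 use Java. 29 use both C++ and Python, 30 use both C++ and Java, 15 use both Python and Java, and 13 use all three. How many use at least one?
|A∪B∪C| = 59+49+72-29-30-15+13 = 119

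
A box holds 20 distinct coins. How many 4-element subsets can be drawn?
C(20,4) = 20!/(4!×16!) = 4845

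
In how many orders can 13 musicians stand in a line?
13! = 6227020800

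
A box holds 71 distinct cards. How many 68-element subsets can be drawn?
C(71,68) = 71!/(68!×3!) = 57155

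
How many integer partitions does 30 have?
Pentagonal recurrence p(n) = p(n-1) + p(n-2) - p(n-5) - p(n-7) + p(n-12) + p(n-15) - ... gives p(0..29) = 1, 1, 2, 3, 5, 7, 11, 15, 22, 30, 42, 56, 77, 101, 135, 176, 231, 297, 385, 490, 627, 792, 1002, 1255, 1575, 1958, 2436, 3010, 3718, 4565. p(30) = p(29) + p(28) - p(25) - p(23) + p(18) + p(15) - p(8) - p(4) = 4565 + 3718 - 1958 - 1255 + 385 + 176 - 22 - 5 = 5604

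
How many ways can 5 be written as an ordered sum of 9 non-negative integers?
C(5+9-1, 9-1) = C(13, 8) = 1287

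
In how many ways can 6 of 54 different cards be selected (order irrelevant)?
C(54,6) = 54!/(6!×48!) = 25827165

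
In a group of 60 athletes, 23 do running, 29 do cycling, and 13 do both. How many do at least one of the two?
|A∪B| = |A| + |B| - |A∩B| = 23 + 29 - 13 = 39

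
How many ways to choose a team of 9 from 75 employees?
C(75,9) = 75!/(9!×66!) = 125595622175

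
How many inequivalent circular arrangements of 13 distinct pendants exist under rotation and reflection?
(13-1)!/2 = 479001600/2 = 239500800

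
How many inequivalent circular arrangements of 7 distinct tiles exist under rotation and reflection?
(7-1)!/2 = 720/2 = 360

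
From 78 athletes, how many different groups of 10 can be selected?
C(78,10) = 78!/(10!×68!) = 1258315963905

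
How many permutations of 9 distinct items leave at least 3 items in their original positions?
Exactly j fixed points: C(9,j)·!(9-j); sum over j ≥ 3 (derangement numbers via !m = (m-1)·(!(m-1) + !(m-2)): !0..!6 = 1, 0, 1, 2, 9, 44, 265). Σ_{j=3}^{9} C(9,j)·!(9-j) = C(9,3)·!6 + C(9,4)·!5 + C(9,5)·!4 + C(9,6)·!3 + C(9,7)·!2 + C(9,8)·!1 + C(9,9)·!0 = 84·265 + 126·44 + 126·9 + 84·2 + 36·1 + 9·0 + 1·1 = 29143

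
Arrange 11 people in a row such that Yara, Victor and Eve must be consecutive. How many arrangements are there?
Treat the 3 as one block: (11-3+1)! × 3! = 362880 × 6 = 2177280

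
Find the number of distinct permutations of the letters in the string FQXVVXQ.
7! / (1! × 2! × 2! × 2!) = 630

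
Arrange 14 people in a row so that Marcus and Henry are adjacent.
Treat as block: (14-1)! × 2! = 6227020800 × 2 = 12454041600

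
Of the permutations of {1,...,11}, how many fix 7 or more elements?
Exactly j fixed points: C(11,j)·!(11-j); sum over j ≥ 7 (derangement numbers via !m = (m-1)·(!(m-1) + !(m-2)): !0..!4 = 1, 0, 1, 2, 9). Σ_{j=7}^{11} C(11,j)·!(11-j) = C(11,7)·!4 + C(11,8)·!3 + C(11,9)·!2 + C(11,10)·!1 + C(11,11)·!0 = 330·9 + 165·2 + 55·1 + 11·0 + 1·1 = 3356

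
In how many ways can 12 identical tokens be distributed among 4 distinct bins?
C(12+4-1, 4-1) = C(15, 3) = 455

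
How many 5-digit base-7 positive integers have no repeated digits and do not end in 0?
Last digit: 6 nonzero choices. First digit: 5 (nonzero, ≠last). Middle 3: P(5,3) = 60. Total = 1800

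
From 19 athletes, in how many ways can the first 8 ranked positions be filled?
P(19,8) = 19!/(19-8)! = 3047466240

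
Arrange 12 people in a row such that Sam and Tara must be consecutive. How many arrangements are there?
Treat the 2 as one block: (12-2+1)! × 2! = 39916800 × 2 = 79833600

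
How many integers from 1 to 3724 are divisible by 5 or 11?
⌊3724/5⌋ + ⌊3724/11⌋ - ⌊3724/55⌋ = 744 + 338 - 67 = 1015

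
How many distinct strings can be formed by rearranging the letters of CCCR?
4! / (1! × 3!) = 4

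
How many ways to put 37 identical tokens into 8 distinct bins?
C(37+8-1, 8-1) = C(44, 7) = 38320568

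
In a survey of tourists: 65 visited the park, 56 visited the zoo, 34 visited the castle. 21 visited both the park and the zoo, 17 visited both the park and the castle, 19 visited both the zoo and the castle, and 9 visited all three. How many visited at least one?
|A∪B∪C| = 65+56+34-21-17-19+9 = 107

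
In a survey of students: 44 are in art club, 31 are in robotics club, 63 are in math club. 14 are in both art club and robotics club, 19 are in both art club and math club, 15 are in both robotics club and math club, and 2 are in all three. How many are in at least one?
|A∪B∪C| = 44+31+63-14-19-15+2 = 92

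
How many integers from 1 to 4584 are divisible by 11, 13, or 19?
⌊4584/11⌋+⌊4584/13⌋+⌊4584/19⌋ - ⌊4584/143⌋-⌊4584/209⌋-⌊4584/247⌋ + ⌊4584/2717⌋ = 416+352+241 - 32-21-18 + 1 = 939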